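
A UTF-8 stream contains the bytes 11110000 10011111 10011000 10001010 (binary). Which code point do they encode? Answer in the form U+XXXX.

U+1F60A

Leading byte 0xF0 = 11110000 matches 11110xxx → 4-byte sequence.
Byte 1: 0xF0 = 11110000, payload 000 (3 bits).
Byte 2: 0x9F = 10011111 (10xxxxxx ✓), payload 011111.
Byte 3: 0x98 = 10011000 (10xxxxxx ✓), payload 011000.
Byte 4: 0x8A = 10001010 (10xxxxxx ✓), payload 001010.
Concatenate: 000011111011000001010 = 0x1F60A (21 bits → U+1F60A).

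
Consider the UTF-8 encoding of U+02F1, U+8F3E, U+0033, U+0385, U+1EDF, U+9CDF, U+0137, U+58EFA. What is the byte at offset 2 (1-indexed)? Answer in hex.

1-indexed offset 2 is 0-indexed offset 1.
U+02F1 → 2-byte form CB B1 at offsets 0–1.
Offset 1 falls in char 1's range; it's byte 2 of CB B1 = 0xB1.

0xB1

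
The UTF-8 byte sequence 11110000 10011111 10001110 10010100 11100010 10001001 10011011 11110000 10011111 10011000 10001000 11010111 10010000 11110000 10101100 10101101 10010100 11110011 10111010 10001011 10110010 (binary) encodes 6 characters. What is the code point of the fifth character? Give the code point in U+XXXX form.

U+2CB54

Offset 0: leading byte 0xF0 = 11110000 → 4-byte char #1 = F0 9F 8E 94.
Offset 4: leading byte 0xE2 = 11100010 → 3-byte char #2 = E2 89 9B.
Offset 7: leading byte 0xF0 = 11110000 → 4-byte char #3 = F0 9F 98 88.
Offset 11: leading byte 0xD7 = 11010111 → 2-byte char #4 = D7 90.
Offset 13: leading byte 0xF0 = 11110000 → 4-byte char #5 = F0 AC AD 94.
Leading byte 0xF0 = 11110000 matches 11110xxx → 4-byte sequence.
Byte 1: 0xF0 = 11110000, payload 000 (3 bits).
Byte 2: 0xAC = 10101100 (10xxxxxx ✓), payload 101100.
Byte 3: 0xAD = 10101101 (10xxxxxx ✓), payload 101101.
Byte 4: 0x94 = 10010100 (10xxxxxx ✓), payload 010100.
Concatenate: 000101100101101010100 = 0x2CB54 (21 bits → U+2CB54).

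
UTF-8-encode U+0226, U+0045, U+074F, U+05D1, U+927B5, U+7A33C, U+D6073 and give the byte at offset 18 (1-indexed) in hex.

0x81

1-indexed offset 18 is 0-indexed offset 17.
U+0226 → 2-byte form C8 A6 at offsets 0–1.
U+0045 → 1-byte form 45 at offsets 2–2.
U+074F → 2-byte form DD 8F at offsets 3–4.
U+05D1 → 2-byte form D7 91 at offsets 5–6.
U+927B5 → 4-byte form F2 92 9E B5 at offsets 7–10.
U+7A33C → 4-byte form F1 BA 8C BC at offsets 11–14.
U+D6073 → 4-byte form F3 96 81 B3 at offsets 15–18.
Offset 17 falls in char 7's range; it's byte 3 of F3 96 81 B3 = 0x81.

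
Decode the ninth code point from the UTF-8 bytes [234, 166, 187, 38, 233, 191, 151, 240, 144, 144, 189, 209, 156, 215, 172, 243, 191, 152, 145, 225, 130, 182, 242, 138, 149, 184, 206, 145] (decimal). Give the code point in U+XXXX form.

Offset 0: leading byte 0xEA = 11101010 → 3-byte char #1 = EA A6 BB.
Offset 3: leading byte 0x26 = 00100110 → 1-byte char #2 = 26.
Offset 4: leading byte 0xE9 = 11101001 → 3-byte char #3 = E9 BF 97.
Offset 7: leading byte 0xF0 = 11110000 → 4-byte char #4 = F0 90 90 BD.
Offset 11: leading byte 0xD1 = 11010001 → 2-byte char #5 = D1 9C.
Offset 13: leading byte 0xD7 = 11010111 → 2-byte char #6 = D7 AC.
Offset 15: leading byte 0xF3 = 11110011 → 4-byte char #7 = F3 BF 98 91.
Offset 19: leading byte 0xE1 = 11100001 → 3-byte char #8 = E1 82 B6.
Offset 22: leading byte 0xF2 = 11110010 → 4-byte char #9 = F2 8A 95 B8.
Leading byte 0xF2 = 11110010 matches 11110xxx → 4-byte sequence.
Byte 1: 0xF2 = 11110010, payload 010 (3 bits).
Byte 2: 0x8A = 10001010 (10xxxxxx ✓), payload 001010.
Byte 3: 0x95 = 10010101 (10xxxxxx ✓), payload 010101.
Byte 4: 0xB8 = 10111000 (10xxxxxx ✓), payload 111000.
Concatenate: 010001010010101111000 = 0x8A578 (21 bits → U+8A578).

U+8A578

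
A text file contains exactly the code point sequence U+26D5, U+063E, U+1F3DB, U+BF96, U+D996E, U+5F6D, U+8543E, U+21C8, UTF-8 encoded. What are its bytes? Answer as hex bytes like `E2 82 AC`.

E2 9B 95 D8 BE F0 9F 8F 9B EB BE 96 F3 99 A5 AE E5 BD AD F2 85 90 BE E2 87 88

U+26D5: 3-byte form → E2 9B 95.
U+063E: 2-byte form → D8 BE.
U+1F3DB: 4-byte form → F0 9F 8F 9B.
U+BF96: 3-byte form → EB BE 96.
U+D996E: 4-byte form → F3 99 A5 AE.
U+5F6D: 3-byte form → E5 BD AD.
U+8543E: 4-byte form → F2 85 90 BE.
U+21C8: 3-byte form → E2 87 88.
Concatenated (26 bytes): E2 9B 95 D8 BE F0 9F 8F 9B EB BE 96 F3 99 A5 AE E5 BD AD F2 85 90 BE E2 87 88.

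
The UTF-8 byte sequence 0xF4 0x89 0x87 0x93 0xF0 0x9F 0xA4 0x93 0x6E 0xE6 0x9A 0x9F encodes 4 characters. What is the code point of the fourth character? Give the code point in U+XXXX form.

Offset 0: leading byte 0xF4 = 11110100 → 4-byte char #1 = F4 89 87 93.
Offset 4: leading byte 0xF0 = 11110000 → 4-byte char #2 = F0 9F A4 93.
Offset 8: leading byte 0x6E = 01101110 → 1-byte char #3 = 6E.
Offset 9: leading byte 0xE6 = 11100110 → 3-byte char #4 = E6 9A 9F.
Leading byte 0xE6 = 11100110 matches 1110xxxx → 3-byte sequence.
Byte 1: 0xE6 = 11100110, payload 0110 (4 bits).
Byte 2: 0x9A = 10011010 (10xxxxxx ✓), payload 011010.
Byte 3: 0x9F = 10011111 (10xxxxxx ✓), payload 011111.
Concatenate: 0110011010011111 = 0x669F (16 bits → U+669F).

U+669F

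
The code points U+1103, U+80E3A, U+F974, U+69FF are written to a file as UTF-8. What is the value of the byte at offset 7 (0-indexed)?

0xEF

U+1103 → 3-byte form E1 84 83 at offsets 0–2.
U+80E3A → 4-byte form F2 80 B8 BA at offsets 3–6.
U+F974 → 3-byte form EF A5 B4 at offsets 7–9.
Offset 7 falls in char 3's range; it's byte 1 of EF A5 B4 = 0xEF.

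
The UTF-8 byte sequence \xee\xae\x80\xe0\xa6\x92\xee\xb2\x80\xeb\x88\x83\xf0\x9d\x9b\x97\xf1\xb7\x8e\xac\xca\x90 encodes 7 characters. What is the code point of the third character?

Offset 0: leading byte 0xEE = 11101110 → 3-byte char #1 = EE AE 80.
Offset 3: leading byte 0xE0 = 11100000 → 3-byte char #2 = E0 A6 92.
Offset 6: leading byte 0xEE = 11101110 → 3-byte char #3 = EE B2 80.
Leading byte 0xEE = 11101110 matches 1110xxxx → 3-byte sequence.
Byte 1: 0xEE = 11101110, payload 1110 (4 bits).
Byte 2: 0xB2 = 10110010 (10xxxxxx ✓), payload 110010.
Byte 3: 0x80 = 10000000 (10xxxxxx ✓), payload 000000.
Concatenate: 1110110010000000 = 0xEC80 (16 bits → U+EC80).

U+EC80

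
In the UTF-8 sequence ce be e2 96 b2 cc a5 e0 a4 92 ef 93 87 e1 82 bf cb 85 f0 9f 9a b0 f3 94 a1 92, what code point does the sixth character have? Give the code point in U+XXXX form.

U+10BF

Offset 0: leading byte 0xCE = 11001110 → 2-byte char #1 = CE BE.
Offset 2: leading byte 0xE2 = 11100010 → 3-byte char #2 = E2 96 B2.
Offset 5: leading byte 0xCC = 11001100 → 2-byte char #3 = CC A5.
Offset 7: leading byte 0xE0 = 11100000 → 3-byte char #4 = E0 A4 92.
Offset 10: leading byte 0xEF = 11101111 → 3-byte char #5 = EF 93 87.
Offset 13: leading byte 0xE1 = 11100001 → 3-byte char #6 = E1 82 BF.
Leading byte 0xE1 = 11100001 matches 1110xxxx → 3-byte sequence.
Byte 1: 0xE1 = 11100001, payload 0001 (4 bits).
Byte 2: 0x82 = 10000010 (10xxxxxx ✓), payload 000010.
Byte 3: 0xBF = 10111111 (10xxxxxx ✓), payload 111111.
Concatenate: 0001000010111111 = 0x10BF (16 bits → U+10BF).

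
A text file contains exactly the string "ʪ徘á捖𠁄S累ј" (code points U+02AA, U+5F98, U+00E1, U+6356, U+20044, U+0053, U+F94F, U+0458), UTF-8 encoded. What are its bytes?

U+02AA: 2-byte form → CA AA.
U+5F98: 3-byte form → E5 BE 98.
U+00E1: 2-byte form → C3 A1.
U+6356: 3-byte form → E6 8D 96.
U+20044: 4-byte form → F0 A0 81 84.
U+0053: 1-byte form → 53.
U+F94F: 3-byte form → EF A5 8F.
U+0458: 2-byte form → D1 98.
Concatenated (20 bytes): CA AA E5 BE 98 C3 A1 E6 8D 96 F0 A0 81 84 53 EF A5 8F D1 98.

CA AA E5 BE 98 C3 A1 E6 8D 96 F0 A0 81 84 53 EF A5 8F D1 98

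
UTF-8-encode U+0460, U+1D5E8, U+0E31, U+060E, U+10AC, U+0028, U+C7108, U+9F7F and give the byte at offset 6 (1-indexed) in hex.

0xA8

1-indexed offset 6 is 0-indexed offset 5.
U+0460 → 2-byte form D1 A0 at offsets 0–1.
U+1D5E8 → 4-byte form F0 9D 97 A8 at offsets 2–5.
Offset 5 falls in char 2's range; it's byte 4 of F0 9D 97 A8 = 0xA8.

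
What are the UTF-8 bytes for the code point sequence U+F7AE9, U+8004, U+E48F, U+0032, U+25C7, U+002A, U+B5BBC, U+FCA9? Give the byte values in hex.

U+F7AE9: 4-byte form → F3 B7 AB A9.
U+8004: 3-byte form → E8 80 84.
U+E48F: 3-byte form → EE 92 8F.
U+0032: 1-byte form → 32.
U+25C7: 3-byte form → E2 97 87.
U+002A: 1-byte form → 2A.
U+B5BBC: 4-byte form → F2 B5 AE BC.
U+FCA9: 3-byte form → EF B2 A9.
Concatenated (22 bytes): F3 B7 AB A9 E8 80 84 EE 92 8F 32 E2 97 87 2A F2 B5 AE BC EF B2 A9.

F3 B7 AB A9 E8 80 84 EE 92 8F 32 E2 97 87 2A F2 B5 AE BC EF B2 A9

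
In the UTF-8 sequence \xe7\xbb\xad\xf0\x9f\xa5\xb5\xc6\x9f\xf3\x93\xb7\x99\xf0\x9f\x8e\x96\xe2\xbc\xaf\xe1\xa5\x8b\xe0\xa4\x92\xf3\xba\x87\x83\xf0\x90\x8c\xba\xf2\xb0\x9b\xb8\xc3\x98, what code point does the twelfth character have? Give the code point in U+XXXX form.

Offset 0: leading byte 0xE7 = 11100111 → 3-byte char #1 = E7 BB AD.
Offset 3: leading byte 0xF0 = 11110000 → 4-byte char #2 = F0 9F A5 B5.
Offset 7: leading byte 0xC6 = 11000110 → 2-byte char #3 = C6 9F.
Offset 9: leading byte 0xF3 = 11110011 → 4-byte char #4 = F3 93 B7 99.
Offset 13: leading byte 0xF0 = 11110000 → 4-byte char #5 = F0 9F 8E 96.
Offset 17: leading byte 0xE2 = 11100010 → 3-byte char #6 = E2 BC AF.
Offset 20: leading byte 0xE1 = 11100001 → 3-byte char #7 = E1 A5 8B.
Offset 23: leading byte 0xE0 = 11100000 → 3-byte char #8 = E0 A4 92.
Offset 26: leading byte 0xF3 = 11110011 → 4-byte char #9 = F3 BA 87 83.
Offset 30: leading byte 0xF0 = 11110000 → 4-byte char #10 = F0 90 8C BA.
Offset 34: leading byte 0xF2 = 11110010 → 4-byte char #11 = F2 B0 9B B8.
Offset 38: leading byte 0xC3 = 11000011 → 2-byte char #12 = C3 98.
Leading byte 0xC3 = 11000011 matches 110xxxxx → 2-byte sequence.
Byte 1: 0xC3 = 11000011, payload 00011 (5 bits).
Byte 2: 0x98 = 10011000 (10xxxxxx ✓), payload 011000.
Concatenate: 00011011000 = 0xD8 (11 bits → U+00D8).

U+00D8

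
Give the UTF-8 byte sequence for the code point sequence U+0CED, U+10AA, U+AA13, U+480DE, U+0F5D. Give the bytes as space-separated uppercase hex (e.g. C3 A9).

U+0CED: 3-byte form → E0 B3 AD.
U+10AA: 3-byte form → E1 82 AA.
U+AA13: 3-byte form → EA A8 93.
U+480DE: 4-byte form → F1 88 83 9E.
U+0F5D: 3-byte form → E0 BD 9D.
Concatenated (16 bytes): E0 B3 AD E1 82 AA EA A8 93 F1 88 83 9E E0 BD 9D.

E0 B3 AD E1 82 AA EA A8 93 F1 88 83 9E E0 BD 9D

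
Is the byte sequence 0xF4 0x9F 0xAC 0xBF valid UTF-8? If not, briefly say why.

Leading byte 0xF4 = 11110100 → 4-byte form.
Payload = 0x11FB3F, which exceeds U+10FFFF, the maximum Unicode code point. (Leading bytes F5–FF, or F4 followed by ≥ 0x90, are invalid.)

invalid (encodes a value above U+10FFFF)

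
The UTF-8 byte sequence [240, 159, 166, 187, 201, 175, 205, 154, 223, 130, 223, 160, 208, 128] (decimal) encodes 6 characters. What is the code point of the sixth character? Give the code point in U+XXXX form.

Offset 0: leading byte 0xF0 = 11110000 → 4-byte char #1 = F0 9F A6 BB.
Offset 4: leading byte 0xC9 = 11001001 → 2-byte char #2 = C9 AF.
Offset 6: leading byte 0xCD = 11001101 → 2-byte char #3 = CD 9A.
Offset 8: leading byte 0xDF = 11011111 → 2-byte char #4 = DF 82.
Offset 10: leading byte 0xDF = 11011111 → 2-byte char #5 = DF A0.
Offset 12: leading byte 0xD0 = 11010000 → 2-byte char #6 = D0 80.
Leading byte 0xD0 = 11010000 matches 110xxxxx → 2-byte sequence.
Byte 1: 0xD0 = 11010000, payload 10000 (5 bits).
Byte 2: 0x80 = 10000000 (10xxxxxx ✓), payload 000000.
Concatenate: 10000000000 = 0x400 (11 bits → U+0400).

U+0400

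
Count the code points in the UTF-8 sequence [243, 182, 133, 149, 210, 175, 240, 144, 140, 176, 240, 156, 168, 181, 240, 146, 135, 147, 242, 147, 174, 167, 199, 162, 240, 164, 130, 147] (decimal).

8

Byte at offset 0: 0xF3 = 11110011 → 4-byte char (#1). Advance 4.
Byte at offset 4: 0xD2 = 11010010 → 2-byte char (#2). Advance 2.
Byte at offset 6: 0xF0 = 11110000 → 4-byte char (#3). Advance 4.
Byte at offset 10: 0xF0 = 11110000 → 4-byte char (#4). Advance 4.
Byte at offset 14: 0xF0 = 11110000 → 4-byte char (#5). Advance 4.
Byte at offset 18: 0xF2 = 11110010 → 4-byte char (#6). Advance 4.
Byte at offset 22: 0xC7 = 11000111 → 2-byte char (#7). Advance 2.
Byte at offset 24: 0xF0 = 11110000 → 4-byte char (#8). Advance 4.
Reached end at offset 28 after 8 code points.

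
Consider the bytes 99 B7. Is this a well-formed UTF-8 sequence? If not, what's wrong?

invalid (continuation byte with no leading byte)

Byte 0x99 = 10011001 has the form 10xxxxxx — a continuation byte — but there is no preceding leading byte.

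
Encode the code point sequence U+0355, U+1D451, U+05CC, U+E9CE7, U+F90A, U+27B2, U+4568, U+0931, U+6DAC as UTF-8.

U+0355: 2-byte form → CD 95.
U+1D451: 4-byte form → F0 9D 91 91.
U+05CC: 2-byte form → D7 8C.
U+E9CE7: 4-byte form → F3 A9 B3 A7.
U+F90A: 3-byte form → EF A4 8A.
U+27B2: 3-byte form → E2 9E B2.
U+4568: 3-byte form → E4 95 A8.
U+0931: 3-byte form → E0 A4 B1.
U+6DAC: 3-byte form → E6 B6 AC.
Concatenated (27 bytes): CD 95 F0 9D 91 91 D7 8C F3 A9 B3 A7 EF A4 8A E2 9E B2 E4 95 A8 E0 A4 B1 E6 B6 AC.

CD 95 F0 9D 91 91 D7 8C F3 A9 B3 A7 EF A4 8A E2 9E B2 E4 95 A8 E0 A4 B1 E6 B6 AC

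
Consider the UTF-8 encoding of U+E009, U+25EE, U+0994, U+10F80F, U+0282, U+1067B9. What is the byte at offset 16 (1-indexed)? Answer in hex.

1-indexed offset 16 is 0-indexed offset 15.
U+E009 → 3-byte form EE 80 89 at offsets 0–2.
U+25EE → 3-byte form E2 97 AE at offsets 3–5.
U+0994 → 3-byte form E0 A6 94 at offsets 6–8.
U+10F80F → 4-byte form F4 8F A0 8F at offsets 9–12.
U+0282 → 2-byte form CA 82 at offsets 13–14.
U+1067B9 → 4-byte form F4 86 9E B9 at offsets 15–18.
Offset 15 falls in char 6's range; it's byte 1 of F4 86 9E B9 = 0xF4.

0xF4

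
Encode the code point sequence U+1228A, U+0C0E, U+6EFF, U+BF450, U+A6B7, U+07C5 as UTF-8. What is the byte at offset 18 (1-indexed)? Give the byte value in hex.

1-indexed offset 18 is 0-indexed offset 17.
U+1228A → 4-byte form F0 92 8A 8A at offsets 0–3.
U+0C0E → 3-byte form E0 B0 8E at offsets 4–6.
U+6EFF → 3-byte form E6 BB BF at offsets 7–9.
U+BF450 → 4-byte form F2 BF 91 90 at offsets 10–13.
U+A6B7 → 3-byte form EA 9A B7 at offsets 14–16.
U+07C5 → 2-byte form DF 85 at offsets 17–18.
Offset 17 falls in char 6's range; it's byte 1 of DF 85 = 0xDF.

0xDF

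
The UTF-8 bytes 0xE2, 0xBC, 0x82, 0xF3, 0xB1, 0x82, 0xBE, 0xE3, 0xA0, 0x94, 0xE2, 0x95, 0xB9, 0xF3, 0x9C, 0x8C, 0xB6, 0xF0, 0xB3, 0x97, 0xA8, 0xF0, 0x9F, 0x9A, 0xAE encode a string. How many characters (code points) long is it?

Byte at offset 0: 0xE2 = 11100010 → 3-byte char (#1). Advance 3.
Byte at offset 3: 0xF3 = 11110011 → 4-byte char (#2). Advance 4.
Byte at offset 7: 0xE3 = 11100011 → 3-byte char (#3). Advance 3.
Byte at offset 10: 0xE2 = 11100010 → 3-byte char (#4). Advance 3.
Byte at offset 13: 0xF3 = 11110011 → 4-byte char (#5). Advance 4.
Byte at offset 17: 0xF0 = 11110000 → 4-byte char (#6). Advance 4.
Byte at offset 21: 0xF0 = 11110000 → 4-byte char (#7). Advance 4.
Reached end at offset 25 after 7 code points.

7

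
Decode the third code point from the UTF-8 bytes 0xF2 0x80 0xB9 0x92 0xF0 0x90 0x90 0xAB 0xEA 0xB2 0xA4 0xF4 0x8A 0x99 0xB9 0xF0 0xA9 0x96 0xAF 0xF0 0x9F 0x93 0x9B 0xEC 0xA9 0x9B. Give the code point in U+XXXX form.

U+ACA4

Offset 0: leading byte 0xF2 = 11110010 → 4-byte char #1 = F2 80 B9 92.
Offset 4: leading byte 0xF0 = 11110000 → 4-byte char #2 = F0 90 90 AB.
Offset 8: leading byte 0xEA = 11101010 → 3-byte char #3 = EA B2 A4.
Leading byte 0xEA = 11101010 matches 1110xxxx → 3-byte sequence.
Byte 1: 0xEA = 11101010, payload 1010 (4 bits).
Byte 2: 0xB2 = 10110010 (10xxxxxx ✓), payload 110010.
Byte 3: 0xA4 = 10100100 (10xxxxxx ✓), payload 100100.
Concatenate: 1010110010100100 = 0xACA4 (16 bits → U+ACA4).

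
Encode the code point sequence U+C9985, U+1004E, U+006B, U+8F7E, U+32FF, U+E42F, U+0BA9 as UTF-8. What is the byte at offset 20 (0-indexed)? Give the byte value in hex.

0xA9

U+C9985 → 4-byte form F3 89 A6 85 at offsets 0–3.
U+1004E → 4-byte form F0 90 81 8E at offsets 4–7.
U+006B → 1-byte form 6B at offsets 8–8.
U+8F7E → 3-byte form E8 BD BE at offsets 9–11.
U+32FF → 3-byte form E3 8B BF at offsets 12–14.
U+E42F → 3-byte form EE 90 AF at offsets 15–17.
U+0BA9 → 3-byte form E0 AE A9 at offsets 18–20.
Offset 20 falls in char 7's range; it's byte 3 of E0 AE A9 = 0xA9.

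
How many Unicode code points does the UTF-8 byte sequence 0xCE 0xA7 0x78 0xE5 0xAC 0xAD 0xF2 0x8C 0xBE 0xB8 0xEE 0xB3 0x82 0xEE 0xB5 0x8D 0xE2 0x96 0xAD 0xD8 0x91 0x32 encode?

9

Byte at offset 0: 0xCE = 11001110 → 2-byte char (#1). Advance 2.
Byte at offset 2: 0x78 = 01111000 → 1-byte char (#2). Advance 1.
Byte at offset 3: 0xE5 = 11100101 → 3-byte char (#3). Advance 3.
Byte at offset 6: 0xF2 = 11110010 → 4-byte char (#4). Advance 4.
Byte at offset 10: 0xEE = 11101110 → 3-byte char (#5). Advance 3.
Byte at offset 13: 0xEE = 11101110 → 3-byte char (#6). Advance 3.
Byte at offset 16: 0xE2 = 11100010 → 3-byte char (#7). Advance 3.
Byte at offset 19: 0xD8 = 11011000 → 2-byte char (#8). Advance 2.
Byte at offset 21: 0x32 = 00110010 → 1-byte char (#9). Advance 1.
Reached end at offset 22 after 9 code points.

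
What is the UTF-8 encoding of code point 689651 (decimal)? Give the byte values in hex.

F2 A8 97 B3

U+A85F3 = 0xA85F3 = 689651 decimal. In range U+10000–U+10FFFF → 4-byte form: 11110xxx 10xxxxxx 10xxxxxx 10xxxxxx.
Binary (21 bits): 010101000010111110011.
Split 3+6+6+6: 010 | 101000 | 010111 | 110011.
Byte 1: 11110010 = 0xF2.
Byte 2: 10101000 = 0xA8.
Byte 3: 10010111 = 0x97.
Byte 4: 10110011 = 0xB3.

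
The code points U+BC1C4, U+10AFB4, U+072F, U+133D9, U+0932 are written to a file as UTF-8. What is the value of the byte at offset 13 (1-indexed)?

1-indexed offset 13 is 0-indexed offset 12.
U+BC1C4 → 4-byte form F2 BC 87 84 at offsets 0–3.
U+10AFB4 → 4-byte form F4 8A BE B4 at offsets 4–7.
U+072F → 2-byte form DC AF at offsets 8–9.
U+133D9 → 4-byte form F0 93 8F 99 at offsets 10–13.
Offset 12 falls in char 4's range; it's byte 3 of F0 93 8F 99 = 0x8F.

0x8F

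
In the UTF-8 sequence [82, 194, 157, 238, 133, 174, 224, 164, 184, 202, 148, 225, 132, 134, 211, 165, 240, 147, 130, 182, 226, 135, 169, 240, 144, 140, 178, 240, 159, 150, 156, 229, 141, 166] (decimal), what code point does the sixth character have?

Offset 0: leading byte 0x52 = 01010010 → 1-byte char #1 = 52.
Offset 1: leading byte 0xC2 = 11000010 → 2-byte char #2 = C2 9D.
Offset 3: leading byte 0xEE = 11101110 → 3-byte char #3 = EE 85 AE.
Offset 6: leading byte 0xE0 = 11100000 → 3-byte char #4 = E0 A4 B8.
Offset 9: leading byte 0xCA = 11001010 → 2-byte char #5 = CA 94.
Offset 11: leading byte 0xE1 = 11100001 → 3-byte char #6 = E1 84 86.
Leading byte 0xE1 = 11100001 matches 1110xxxx → 3-byte sequence.
Byte 1: 0xE1 = 11100001, payload 0001 (4 bits).
Byte 2: 0x84 = 10000100 (10xxxxxx ✓), payload 000100.
Byte 3: 0x86 = 10000110 (10xxxxxx ✓), payload 000110.
Concatenate: 0001000100000110 = 0x1106 (16 bits → U+1106).

U+1106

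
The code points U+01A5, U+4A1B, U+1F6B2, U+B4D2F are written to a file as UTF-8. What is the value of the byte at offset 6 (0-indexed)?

U+01A5 → 2-byte form C6 A5 at offsets 0–1.
U+4A1B → 3-byte form E4 A8 9B at offsets 2–4.
U+1F6B2 → 4-byte form F0 9F 9A B2 at offsets 5–8.
Offset 6 falls in char 3's range; it's byte 2 of F0 9F 9A B2 = 0x9F.

0x9F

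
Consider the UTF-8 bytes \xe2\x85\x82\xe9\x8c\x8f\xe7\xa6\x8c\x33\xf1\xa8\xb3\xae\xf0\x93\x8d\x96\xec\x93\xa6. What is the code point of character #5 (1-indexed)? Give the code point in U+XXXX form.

U+68CEE

Offset 0: leading byte 0xE2 = 11100010 → 3-byte char #1 = E2 85 82.
Offset 3: leading byte 0xE9 = 11101001 → 3-byte char #2 = E9 8C 8F.
Offset 6: leading byte 0xE7 = 11100111 → 3-byte char #3 = E7 A6 8C.
Offset 9: leading byte 0x33 = 00110011 → 1-byte char #4 = 33.
Offset 10: leading byte 0xF1 = 11110001 → 4-byte char #5 = F1 A8 B3 AE.
Leading byte 0xF1 = 11110001 matches 11110xxx → 4-byte sequence.
Byte 1: 0xF1 = 11110001, payload 001 (3 bits).
Byte 2: 0xA8 = 10101000 (10xxxxxx ✓), payload 101000.
Byte 3: 0xB3 = 10110011 (10xxxxxx ✓), payload 110011.
Byte 4: 0xAE = 10101110 (10xxxxxx ✓), payload 101110.
Concatenate: 001101000110011101110 = 0x68CEE (21 bits → U+68CEE).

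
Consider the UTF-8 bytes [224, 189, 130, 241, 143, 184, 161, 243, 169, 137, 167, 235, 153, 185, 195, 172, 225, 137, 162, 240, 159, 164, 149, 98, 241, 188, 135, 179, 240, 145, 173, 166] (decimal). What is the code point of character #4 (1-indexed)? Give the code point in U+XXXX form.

Offset 0: leading byte 0xE0 = 11100000 → 3-byte char #1 = E0 BD 82.
Offset 3: leading byte 0xF1 = 11110001 → 4-byte char #2 = F1 8F B8 A1.
Offset 7: leading byte 0xF3 = 11110011 → 4-byte char #3 = F3 A9 89 A7.
Offset 11: leading byte 0xEB = 11101011 → 3-byte char #4 = EB 99 B9.
Leading byte 0xEB = 11101011 matches 1110xxxx → 3-byte sequence.
Byte 1: 0xEB = 11101011, payload 1011 (4 bits).
Byte 2: 0x99 = 10011001 (10xxxxxx ✓), payload 011001.
Byte 3: 0xB9 = 10111001 (10xxxxxx ✓), payload 111001.
Concatenate: 1011011001111001 = 0xB679 (16 bits → U+B679).

U+B679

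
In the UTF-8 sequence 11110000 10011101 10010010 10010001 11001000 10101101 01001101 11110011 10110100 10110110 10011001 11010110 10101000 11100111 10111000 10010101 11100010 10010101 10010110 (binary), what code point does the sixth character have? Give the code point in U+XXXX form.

Offset 0: leading byte 0xF0 = 11110000 → 4-byte char #1 = F0 9D 92 91.
Offset 4: leading byte 0xC8 = 11001000 → 2-byte char #2 = C8 AD.
Offset 6: leading byte 0x4D = 01001101 → 1-byte char #3 = 4D.
Offset 7: leading byte 0xF3 = 11110011 → 4-byte char #4 = F3 B4 B6 99.
Offset 11: leading byte 0xD6 = 11010110 → 2-byte char #5 = D6 A8.
Offset 13: leading byte 0xE7 = 11100111 → 3-byte char #6 = E7 B8 95.
Leading byte 0xE7 = 11100111 matches 1110xxxx → 3-byte sequence.
Byte 1: 0xE7 = 11100111, payload 0111 (4 bits).
Byte 2: 0xB8 = 10111000 (10xxxxxx ✓), payload 111000.
Byte 3: 0x95 = 10010101 (10xxxxxx ✓), payload 010101.
Concatenate: 0111111000010101 = 0x7E15 (16 bits → U+7E15).

U+7E15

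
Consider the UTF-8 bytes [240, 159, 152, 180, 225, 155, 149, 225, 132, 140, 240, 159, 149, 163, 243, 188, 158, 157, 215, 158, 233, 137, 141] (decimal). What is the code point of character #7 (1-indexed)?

U+924D

Offset 0: leading byte 0xF0 = 11110000 → 4-byte char #1 = F0 9F 98 B4.
Offset 4: leading byte 0xE1 = 11100001 → 3-byte char #2 = E1 9B 95.
Offset 7: leading byte 0xE1 = 11100001 → 3-byte char #3 = E1 84 8C.
Offset 10: leading byte 0xF0 = 11110000 → 4-byte char #4 = F0 9F 95 A3.
Offset 14: leading byte 0xF3 = 11110011 → 4-byte char #5 = F3 BC 9E 9D.
Offset 18: leading byte 0xD7 = 11010111 → 2-byte char #6 = D7 9E.
Offset 20: leading byte 0xE9 = 11101001 → 3-byte char #7 = E9 89 8D.
Leading byte 0xE9 = 11101001 matches 1110xxxx → 3-byte sequence.
Byte 1: 0xE9 = 11101001, payload 1001 (4 bits).
Byte 2: 0x89 = 10001001 (10xxxxxx ✓), payload 001001.
Byte 3: 0x8D = 10001101 (10xxxxxx ✓), payload 001101.
Concatenate: 1001001001001101 = 0x924D (16 bits → U+924D).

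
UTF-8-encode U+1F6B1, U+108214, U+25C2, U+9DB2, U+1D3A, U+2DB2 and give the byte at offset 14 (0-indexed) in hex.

U+1F6B1 → 4-byte form F0 9F 9A B1 at offsets 0–3.
U+108214 → 4-byte form F4 88 88 94 at offsets 4–7.
U+25C2 → 3-byte form E2 97 82 at offsets 8–10.
U+9DB2 → 3-byte form E9 B6 B2 at offsets 11–13.
U+1D3A → 3-byte form E1 B4 BA at offsets 14–16.
Offset 14 falls in char 5's range; it's byte 1 of E1 B4 BA = 0xE1.

0xE1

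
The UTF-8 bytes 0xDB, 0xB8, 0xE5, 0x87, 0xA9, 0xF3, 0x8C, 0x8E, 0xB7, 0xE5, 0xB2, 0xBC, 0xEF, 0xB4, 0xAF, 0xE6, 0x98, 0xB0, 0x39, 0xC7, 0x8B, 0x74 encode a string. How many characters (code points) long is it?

9

Byte at offset 0: 0xDB = 11011011 → 2-byte char (#1). Advance 2.
Byte at offset 2: 0xE5 = 11100101 → 3-byte char (#2). Advance 3.
Byte at offset 5: 0xF3 = 11110011 → 4-byte char (#3). Advance 4.
Byte at offset 9: 0xE5 = 11100101 → 3-byte char (#4). Advance 3.
Byte at offset 12: 0xEF = 11101111 → 3-byte char (#5). Advance 3.
Byte at offset 15: 0xE6 = 11100110 → 3-byte char (#6). Advance 3.
Byte at offset 18: 0x39 = 00111001 → 1-byte char (#7). Advance 1.
Byte at offset 19: 0xC7 = 11000111 → 2-byte char (#8). Advance 2.
Byte at offset 21: 0x74 = 01110100 → 1-byte char (#9). Advance 1.
Reached end at offset 22 after 9 code points.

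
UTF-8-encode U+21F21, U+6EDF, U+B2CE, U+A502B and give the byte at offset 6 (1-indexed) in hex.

1-indexed offset 6 is 0-indexed offset 5.
U+21F21 → 4-byte form F0 A1 BC A1 at offsets 0–3.
U+6EDF → 3-byte form E6 BB 9F at offsets 4–6.
Offset 5 falls in char 2's range; it's byte 2 of E6 BB 9F = 0xBB.

0xBB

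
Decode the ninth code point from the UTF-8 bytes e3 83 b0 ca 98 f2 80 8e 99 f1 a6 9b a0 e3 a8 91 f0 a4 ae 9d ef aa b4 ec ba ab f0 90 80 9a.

Offset 0: leading byte 0xE3 = 11100011 → 3-byte char #1 = E3 83 B0.
Offset 3: leading byte 0xCA = 11001010 → 2-byte char #2 = CA 98.
Offset 5: leading byte 0xF2 = 11110010 → 4-byte char #3 = F2 80 8E 99.
Offset 9: leading byte 0xF1 = 11110001 → 4-byte char #4 = F1 A6 9B A0.
Offset 13: leading byte 0xE3 = 11100011 → 3-byte char #5 = E3 A8 91.
Offset 16: leading byte 0xF0 = 11110000 → 4-byte char #6 = F0 A4 AE 9D.
Offset 20: leading byte 0xEF = 11101111 → 3-byte char #7 = EF AA B4.
Offset 23: leading byte 0xEC = 11101100 → 3-byte char #8 = EC BA AB.
Offset 26: leading byte 0xF0 = 11110000 → 4-byte char #9 = F0 90 80 9A.
Leading byte 0xF0 = 11110000 matches 11110xxx → 4-byte sequence.
Byte 1: 0xF0 = 11110000, payload 000 (3 bits).
Byte 2: 0x90 = 10010000 (10xxxxxx ✓), payload 010000.
Byte 3: 0x80 = 10000000 (10xxxxxx ✓), payload 000000.
Byte 4: 0x9A = 10011010 (10xxxxxx ✓), payload 011010.
Concatenate: 000010000000000011010 = 0x1001A (21 bits → U+1001A).

U+1001A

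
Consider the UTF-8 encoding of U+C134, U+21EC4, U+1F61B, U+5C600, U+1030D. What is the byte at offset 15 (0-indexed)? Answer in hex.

0xF0

U+C134 → 3-byte form EC 84 B4 at offsets 0–2.
U+21EC4 → 4-byte form F0 A1 BB 84 at offsets 3–6.
U+1F61B → 4-byte form F0 9F 98 9B at offsets 7–10.
U+5C600 → 4-byte form F1 9C 98 80 at offsets 11–14.
U+1030D → 4-byte form F0 90 8C 8D at offsets 15–18.
Offset 15 falls in char 5's range; it's byte 1 of F0 90 8C 8D = 0xF0.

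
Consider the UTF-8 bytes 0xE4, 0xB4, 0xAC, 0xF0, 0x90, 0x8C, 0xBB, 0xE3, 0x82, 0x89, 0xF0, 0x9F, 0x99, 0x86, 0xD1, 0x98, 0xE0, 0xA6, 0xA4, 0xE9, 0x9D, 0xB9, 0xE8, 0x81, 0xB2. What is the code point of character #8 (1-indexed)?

U+8072

Offset 0: leading byte 0xE4 = 11100100 → 3-byte char #1 = E4 B4 AC.
Offset 3: leading byte 0xF0 = 11110000 → 4-byte char #2 = F0 90 8C BB.
Offset 7: leading byte 0xE3 = 11100011 → 3-byte char #3 = E3 82 89.
Offset 10: leading byte 0xF0 = 11110000 → 4-byte char #4 = F0 9F 99 86.
Offset 14: leading byte 0xD1 = 11010001 → 2-byte char #5 = D1 98.
Offset 16: leading byte 0xE0 = 11100000 → 3-byte char #6 = E0 A6 A4.
Offset 19: leading byte 0xE9 = 11101001 → 3-byte char #7 = E9 9D B9.
Offset 22: leading byte 0xE8 = 11101000 → 3-byte char #8 = E8 81 B2.
Leading byte 0xE8 = 11101000 matches 1110xxxx → 3-byte sequence.
Byte 1: 0xE8 = 11101000, payload 1000 (4 bits).
Byte 2: 0x81 = 10000001 (10xxxxxx ✓), payload 000001.
Byte 3: 0xB2 = 10110010 (10xxxxxx ✓), payload 110010.
Concatenate: 1000000001110010 = 0x8072 (16 bits → U+8072).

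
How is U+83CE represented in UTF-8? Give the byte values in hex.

U+83CE = 0x83CE = 33742 decimal. In range U+0800–U+FFFF → 3-byte form: 1110xxxx 10xxxxxx 10xxxxxx.
Binary (16 bits): 1000001111001110.
Split 4+6+6: 1000 | 001111 | 001110.
Byte 1: 11101000 = 0xE8.
Byte 2: 10001111 = 0x8F.
Byte 3: 10001110 = 0x8E.

E8 8F 8E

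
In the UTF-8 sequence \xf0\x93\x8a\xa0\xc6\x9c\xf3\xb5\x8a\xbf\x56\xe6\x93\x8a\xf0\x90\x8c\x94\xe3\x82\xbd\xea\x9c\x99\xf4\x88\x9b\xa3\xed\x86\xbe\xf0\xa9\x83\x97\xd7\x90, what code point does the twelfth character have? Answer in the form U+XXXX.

U+05D0

Offset 0: leading byte 0xF0 = 11110000 → 4-byte char #1 = F0 93 8A A0.
Offset 4: leading byte 0xC6 = 11000110 → 2-byte char #2 = C6 9C.
Offset 6: leading byte 0xF3 = 11110011 → 4-byte char #3 = F3 B5 8A BF.
Offset 10: leading byte 0x56 = 01010110 → 1-byte char #4 = 56.
Offset 11: leading byte 0xE6 = 11100110 → 3-byte char #5 = E6 93 8A.
Offset 14: leading byte 0xF0 = 11110000 → 4-byte char #6 = F0 90 8C 94.
Offset 18: leading byte 0xE3 = 11100011 → 3-byte char #7 = E3 82 BD.
Offset 21: leading byte 0xEA = 11101010 → 3-byte char #8 = EA 9C 99.
Offset 24: leading byte 0xF4 = 11110100 → 4-byte char #9 = F4 88 9B A3.
Offset 28: leading byte 0xED = 11101101 → 3-byte char #10 = ED 86 BE.
Offset 31: leading byte 0xF0 = 11110000 → 4-byte char #11 = F0 A9 83 97.
Offset 35: leading byte 0xD7 = 11010111 → 2-byte char #12 = D7 90.
Leading byte 0xD7 = 11010111 matches 110xxxxx → 2-byte sequence.
Byte 1: 0xD7 = 11010111, payload 10111 (5 bits).
Byte 2: 0x90 = 10010000 (10xxxxxx ✓), payload 010000.
Concatenate: 10111010000 = 0x5D0 (11 bits → U+05D0).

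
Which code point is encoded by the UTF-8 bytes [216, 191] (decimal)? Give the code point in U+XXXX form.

Leading byte 0xD8 = 11011000 matches 110xxxxx → 2-byte sequence.
Byte 1: 0xD8 = 11011000, payload 11000 (5 bits).
Byte 2: 0xBF = 10111111 (10xxxxxx ✓), payload 111111.
Concatenate: 11000111111 = 0x63F (11 bits → U+063F).

U+063F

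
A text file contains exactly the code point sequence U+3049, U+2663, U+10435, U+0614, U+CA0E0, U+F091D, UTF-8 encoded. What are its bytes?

E3 81 89 E2 99 A3 F0 90 90 B5 D8 94 F3 8A 83 A0 F3 B0 A4 9D

U+3049: 3-byte form → E3 81 89.
U+2663: 3-byte form → E2 99 A3.
U+10435: 4-byte form → F0 90 90 B5.
U+0614: 2-byte form → D8 94.
U+CA0E0: 4-byte form → F3 8A 83 A0.
U+F091D: 4-byte form → F3 B0 A4 9D.
Concatenated (20 bytes): E3 81 89 E2 99 A3 F0 90 90 B5 D8 94 F3 8A 83 A0 F3 B0 A4 9D.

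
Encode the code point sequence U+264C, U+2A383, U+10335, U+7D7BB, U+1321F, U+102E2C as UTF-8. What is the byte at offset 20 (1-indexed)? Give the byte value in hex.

1-indexed offset 20 is 0-indexed offset 19.
U+264C → 3-byte form E2 99 8C at offsets 0–2.
U+2A383 → 4-byte form F0 AA 8E 83 at offsets 3–6.
U+10335 → 4-byte form F0 90 8C B5 at offsets 7–10.
U+7D7BB → 4-byte form F1 BD 9E BB at offsets 11–14.
U+1321F → 4-byte form F0 93 88 9F at offsets 15–18.
U+102E2C → 4-byte form F4 82 B8 AC at offsets 19–22.
Offset 19 falls in char 6's range; it's byte 1 of F4 82 B8 AC = 0xF4.

0xF4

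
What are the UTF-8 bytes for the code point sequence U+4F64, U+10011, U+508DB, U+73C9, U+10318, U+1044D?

E4 BD A4 F0 90 80 91 F1 90 A3 9B E7 8F 89 F0 90 8C 98 F0 90 91 8D

U+4F64: 3-byte form → E4 BD A4.
U+10011: 4-byte form → F0 90 80 91.
U+508DB: 4-byte form → F1 90 A3 9B.
U+73C9: 3-byte form → E7 8F 89.
U+10318: 4-byte form → F0 90 8C 98.
U+1044D: 4-byte form → F0 90 91 8D.
Concatenated (22 bytes): E4 BD A4 F0 90 80 91 F1 90 A3 9B E7 8F 89 F0 90 8C 98 F0 90 91 8D.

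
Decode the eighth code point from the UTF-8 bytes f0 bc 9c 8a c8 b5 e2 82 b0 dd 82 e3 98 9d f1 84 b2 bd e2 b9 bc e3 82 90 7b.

Offset 0: leading byte 0xF0 = 11110000 → 4-byte char #1 = F0 BC 9C 8A.
Offset 4: leading byte 0xC8 = 11001000 → 2-byte char #2 = C8 B5.
Offset 6: leading byte 0xE2 = 11100010 → 3-byte char #3 = E2 82 B0.
Offset 9: leading byte 0xDD = 11011101 → 2-byte char #4 = DD 82.
Offset 11: leading byte 0xE3 = 11100011 → 3-byte char #5 = E3 98 9D.
Offset 14: leading byte 0xF1 = 11110001 → 4-byte char #6 = F1 84 B2 BD.
Offset 18: leading byte 0xE2 = 11100010 → 3-byte char #7 = E2 B9 BC.
Offset 21: leading byte 0xE3 = 11100011 → 3-byte char #8 = E3 82 90.
Leading byte 0xE3 = 11100011 matches 1110xxxx → 3-byte sequence.
Byte 1: 0xE3 = 11100011, payload 0011 (4 bits).
Byte 2: 0x82 = 10000010 (10xxxxxx ✓), payload 000010.
Byte 3: 0x90 = 10010000 (10xxxxxx ✓), payload 010000.
Concatenate: 0011000010010000 = 0x3090 (16 bits → U+3090).

U+3090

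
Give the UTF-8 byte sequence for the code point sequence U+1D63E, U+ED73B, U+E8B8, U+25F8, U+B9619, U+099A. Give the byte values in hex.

U+1D63E: 4-byte form → F0 9D 98 BE.
U+ED73B: 4-byte form → F3 AD 9C BB.
U+E8B8: 3-byte form → EE A2 B8.
U+25F8: 3-byte form → E2 97 B8.
U+B9619: 4-byte form → F2 B9 98 99.
U+099A: 3-byte form → E0 A6 9A.
Concatenated (21 bytes): F0 9D 98 BE F3 AD 9C BB EE A2 B8 E2 97 B8 F2 B9 98 99 E0 A6 9A.

F0 9D 98 BE F3 AD 9C BB EE A2 B8 E2 97 B8 F2 B9 98 99 E0 A6 9A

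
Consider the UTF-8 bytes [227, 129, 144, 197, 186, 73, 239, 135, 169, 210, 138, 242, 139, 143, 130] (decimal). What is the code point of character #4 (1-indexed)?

U+F1E9

Offset 0: leading byte 0xE3 = 11100011 → 3-byte char #1 = E3 81 90.
Offset 3: leading byte 0xC5 = 11000101 → 2-byte char #2 = C5 BA.
Offset 5: leading byte 0x49 = 01001001 → 1-byte char #3 = 49.
Offset 6: leading byte 0xEF = 11101111 → 3-byte char #4 = EF 87 A9.
Leading byte 0xEF = 11101111 matches 1110xxxx → 3-byte sequence.
Byte 1: 0xEF = 11101111, payload 1111 (4 bits).
Byte 2: 0x87 = 10000111 (10xxxxxx ✓), payload 000111.
Byte 3: 0xA9 = 10101001 (10xxxxxx ✓), payload 101001.
Concatenate: 1111000111101001 = 0xF1E9 (16 bits → U+F1E9).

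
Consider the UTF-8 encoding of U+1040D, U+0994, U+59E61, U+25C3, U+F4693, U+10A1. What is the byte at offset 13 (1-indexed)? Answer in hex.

1-indexed offset 13 is 0-indexed offset 12.
U+1040D → 4-byte form F0 90 90 8D at offsets 0–3.
U+0994 → 3-byte form E0 A6 94 at offsets 4–6.
U+59E61 → 4-byte form F1 99 B9 A1 at offsets 7–10.
U+25C3 → 3-byte form E2 97 83 at offsets 11–13.
Offset 12 falls in char 4's range; it's byte 2 of E2 97 83 = 0x97.

0x97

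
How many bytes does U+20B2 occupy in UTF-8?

3

U+20B2 = 0x20B2. UTF-8 uses 1 byte below 0x80, 2 below 0x800, 3 below 0x10000, 4 up to 0x10FFFF. 0x20B2 is in U+0800–U+FFFF → 3 bytes.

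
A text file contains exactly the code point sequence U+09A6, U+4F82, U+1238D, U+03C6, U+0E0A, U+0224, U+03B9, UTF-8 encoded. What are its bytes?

U+09A6: 3-byte form → E0 A6 A6.
U+4F82: 3-byte form → E4 BE 82.
U+1238D: 4-byte form → F0 92 8E 8D.
U+03C6: 2-byte form → CF 86.
U+0E0A: 3-byte form → E0 B8 8A.
U+0224: 2-byte form → C8 A4.
U+03B9: 2-byte form → CE B9.
Concatenated (19 bytes): E0 A6 A6 E4 BE 82 F0 92 8E 8D CF 86 E0 B8 8A C8 A4 CE B9.

E0 A6 A6 E4 BE 82 F0 92 8E 8D CF 86 E0 B8 8A C8 A4 CE B9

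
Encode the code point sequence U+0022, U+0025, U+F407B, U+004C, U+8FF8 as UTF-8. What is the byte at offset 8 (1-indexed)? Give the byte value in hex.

1-indexed offset 8 is 0-indexed offset 7.
U+0022 → 1-byte form 22 at offsets 0–0.
U+0025 → 1-byte form 25 at offsets 1–1.
U+F407B → 4-byte form F3 B4 81 BB at offsets 2–5.
U+004C → 1-byte form 4C at offsets 6–6.
U+8FF8 → 3-byte form E8 BF B8 at offsets 7–9.
Offset 7 falls in char 5's range; it's byte 1 of E8 BF B8 = 0xE8.

0xE8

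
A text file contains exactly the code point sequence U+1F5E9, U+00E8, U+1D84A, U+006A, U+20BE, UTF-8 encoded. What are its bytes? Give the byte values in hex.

F0 9F 97 A9 C3 A8 F0 9D A1 8A 6A E2 82 BE

U+1F5E9: 4-byte form → F0 9F 97 A9.
U+00E8: 2-byte form → C3 A8.
U+1D84A: 4-byte form → F0 9D A1 8A.
U+006A: 1-byte form → 6A.
U+20BE: 3-byte form → E2 82 BE.
Concatenated (14 bytes): F0 9F 97 A9 C3 A8 F0 9D A1 8A 6A E2 82 BE.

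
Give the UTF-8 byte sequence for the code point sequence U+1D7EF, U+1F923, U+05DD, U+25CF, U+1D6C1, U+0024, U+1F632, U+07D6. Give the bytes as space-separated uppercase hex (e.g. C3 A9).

U+1D7EF: 4-byte form → F0 9D 9F AF.
U+1F923: 4-byte form → F0 9F A4 A3.
U+05DD: 2-byte form → D7 9D.
U+25CF: 3-byte form → E2 97 8F.
U+1D6C1: 4-byte form → F0 9D 9B 81.
U+0024: 1-byte form → 24.
U+1F632: 4-byte form → F0 9F 98 B2.
U+07D6: 2-byte form → DF 96.
Concatenated (24 bytes): F0 9D 9F AF F0 9F A4 A3 D7 9D E2 97 8F F0 9D 9B 81 24 F0 9F 98 B2 DF 96.

F0 9D 9F AF F0 9F A4 A3 D7 9D E2 97 8F F0 9D 9B 81 24 F0 9F 98 B2 DF 96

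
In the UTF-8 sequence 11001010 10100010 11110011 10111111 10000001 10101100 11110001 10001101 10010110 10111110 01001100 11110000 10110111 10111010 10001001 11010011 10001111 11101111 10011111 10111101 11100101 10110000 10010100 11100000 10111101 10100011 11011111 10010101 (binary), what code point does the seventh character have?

U+F7FD

Offset 0: leading byte 0xCA = 11001010 → 2-byte char #1 = CA A2.
Offset 2: leading byte 0xF3 = 11110011 → 4-byte char #2 = F3 BF 81 AC.
Offset 6: leading byte 0xF1 = 11110001 → 4-byte char #3 = F1 8D 96 BE.
Offset 10: leading byte 0x4C = 01001100 → 1-byte char #4 = 4C.
Offset 11: leading byte 0xF0 = 11110000 → 4-byte char #5 = F0 B7 BA 89.
Offset 15: leading byte 0xD3 = 11010011 → 2-byte char #6 = D3 8F.
Offset 17: leading byte 0xEF = 11101111 → 3-byte char #7 = EF 9F BD.
Leading byte 0xEF = 11101111 matches 1110xxxx → 3-byte sequence.
Byte 1: 0xEF = 11101111, payload 1111 (4 bits).
Byte 2: 0x9F = 10011111 (10xxxxxx ✓), payload 011111.
Byte 3: 0xBD = 10111101 (10xxxxxx ✓), payload 111101.
Concatenate: 1111011111111101 = 0xF7FD (16 bits → U+F7FD).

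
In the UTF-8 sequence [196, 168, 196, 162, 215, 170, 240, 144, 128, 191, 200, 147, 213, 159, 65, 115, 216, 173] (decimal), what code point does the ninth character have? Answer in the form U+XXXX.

U+062D

Offset 0: leading byte 0xC4 = 11000100 → 2-byte char #1 = C4 A8.
Offset 2: leading byte 0xC4 = 11000100 → 2-byte char #2 = C4 A2.
Offset 4: leading byte 0xD7 = 11010111 → 2-byte char #3 = D7 AA.
Offset 6: leading byte 0xF0 = 11110000 → 4-byte char #4 = F0 90 80 BF.
Offset 10: leading byte 0xC8 = 11001000 → 2-byte char #5 = C8 93.
Offset 12: leading byte 0xD5 = 11010101 → 2-byte char #6 = D5 9F.
Offset 14: leading byte 0x41 = 01000001 → 1-byte char #7 = 41.
Offset 15: leading byte 0x73 = 01110011 → 1-byte char #8 = 73.
Offset 16: leading byte 0xD8 = 11011000 → 2-byte char #9 = D8 AD.
Leading byte 0xD8 = 11011000 matches 110xxxxx → 2-byte sequence.
Byte 1: 0xD8 = 11011000, payload 11000 (5 bits).
Byte 2: 0xAD = 10101101 (10xxxxxx ✓), payload 101101.
Concatenate: 11000101101 = 0x62D (11 bits → U+062D).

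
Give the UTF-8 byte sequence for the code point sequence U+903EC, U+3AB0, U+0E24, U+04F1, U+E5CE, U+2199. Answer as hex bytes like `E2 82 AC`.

F2 90 8F AC E3 AA B0 E0 B8 A4 D3 B1 EE 97 8E E2 86 99

U+903EC: 4-byte form → F2 90 8F AC.
U+3AB0: 3-byte form → E3 AA B0.
U+0E24: 3-byte form → E0 B8 A4.
U+04F1: 2-byte form → D3 B1.
U+E5CE: 3-byte form → EE 97 8E.
U+2199: 3-byte form → E2 86 99.
Concatenated (18 bytes): F2 90 8F AC E3 AA B0 E0 B8 A4 D3 B1 EE 97 8E E2 86 99.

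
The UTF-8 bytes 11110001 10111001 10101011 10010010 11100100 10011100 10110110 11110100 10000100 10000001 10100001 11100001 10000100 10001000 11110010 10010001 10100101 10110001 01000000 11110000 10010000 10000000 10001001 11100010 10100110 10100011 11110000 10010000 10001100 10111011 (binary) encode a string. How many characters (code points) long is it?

9

Byte at offset 0: 0xF1 = 11110001 → 4-byte char (#1). Advance 4.
Byte at offset 4: 0xE4 = 11100100 → 3-byte char (#2). Advance 3.
Byte at offset 7: 0xF4 = 11110100 → 4-byte char (#3). Advance 4.
Byte at offset 11: 0xE1 = 11100001 → 3-byte char (#4). Advance 3.
Byte at offset 14: 0xF2 = 11110010 → 4-byte char (#5). Advance 4.
Byte at offset 18: 0x40 = 01000000 → 1-byte char (#6). Advance 1.
Byte at offset 19: 0xF0 = 11110000 → 4-byte char (#7). Advance 4.
Byte at offset 23: 0xE2 = 11100010 → 3-byte char (#8). Advance 3.
Byte at offset 26: 0xF0 = 11110000 → 4-byte char (#9). Advance 4.
Reached end at offset 30 after 9 code points.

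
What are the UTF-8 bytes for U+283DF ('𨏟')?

U+283DF = 0x283DF = 164831 decimal. In range U+10000–U+10FFFF → 4-byte form: 11110xxx 10xxxxxx 10xxxxxx 10xxxxxx.
Binary (21 bits): 000101000001111011111.
Split 3+6+6+6: 000 | 101000 | 001111 | 011111.
Byte 1: 11110000 = 0xF0.
Byte 2: 10101000 = 0xA8.
Byte 3: 10001111 = 0x8F.
Byte 4: 10011111 = 0x9F.

F0 A8 8F 9F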